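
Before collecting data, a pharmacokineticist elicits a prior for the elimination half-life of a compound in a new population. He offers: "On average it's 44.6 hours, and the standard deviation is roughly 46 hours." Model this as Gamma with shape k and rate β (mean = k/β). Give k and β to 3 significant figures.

k ≈ 0.94, β ≈ 0.0211

For Gamma(k, rate β): mean = k/β, variance = k/β², so CV = 1/√k.
CV = SD/mean = 46/44.6 = 1.031, hence k = 1/CV² = 0.94.
Then β = k/mean = 0.94/44.6 = 0.0211.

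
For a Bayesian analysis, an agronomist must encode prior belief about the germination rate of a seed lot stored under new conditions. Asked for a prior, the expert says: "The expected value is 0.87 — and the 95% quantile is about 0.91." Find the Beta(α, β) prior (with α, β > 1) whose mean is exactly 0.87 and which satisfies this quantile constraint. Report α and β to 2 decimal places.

With mean 0.87 fixed, write α = 0.87s, β = 0.13s where s = α+β.
Need P(θ < 0.91) = 0.95 under Beta(0.87s, 0.13s). Normal approximation: (q−m)/√(m(1−m)/s) ≈ z_{0.95} = 1.64, so s ≈ 0.87·0.13·(1.64)²/(0.91−0.87)² = 191.2.
At s = 191.2: P(θ<0.91) ≈ 0.961. Adjusting to match 0.95 gives s ≈ 167.23.
So α = 0.87·167.23 ≈ 145.49, β = 0.13·167.23 ≈ 21.74.

α ≈ 145.49, β ≈ 21.74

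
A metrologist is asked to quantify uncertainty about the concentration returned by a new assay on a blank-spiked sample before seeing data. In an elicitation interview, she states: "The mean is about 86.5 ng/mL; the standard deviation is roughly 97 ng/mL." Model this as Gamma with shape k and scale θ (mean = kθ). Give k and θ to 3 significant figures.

For Gamma(k, scale θ): mean = kθ, variance = kθ², so CV = 1/√k.
CV = SD/mean = 97/86.5 = 1.121, hence k = 1/CV² = 0.795.
Then θ = mean/k = 86.5/0.795 = 109.

k ≈ 0.795, θ ≈ 109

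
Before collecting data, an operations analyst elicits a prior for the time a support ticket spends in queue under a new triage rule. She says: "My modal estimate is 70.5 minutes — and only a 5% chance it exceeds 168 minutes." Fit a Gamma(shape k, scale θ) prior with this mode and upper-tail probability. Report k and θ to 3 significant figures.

Gamma(k,θ) with k>1 has mode (k−1)θ, so θ = 70.5/(k−1).
Need P(X < 168) = 0.95 with θ tied to k this way. Start at k = 2, θ = 70.5: P(X<168) ≈ 0.688.
Too low — raise k to concentrate. Iterating converges to k ≈ 4.62.
Then θ = 70.5/(4.62−1) ≈ 19.5.

k ≈ 4.62, θ ≈ 19.5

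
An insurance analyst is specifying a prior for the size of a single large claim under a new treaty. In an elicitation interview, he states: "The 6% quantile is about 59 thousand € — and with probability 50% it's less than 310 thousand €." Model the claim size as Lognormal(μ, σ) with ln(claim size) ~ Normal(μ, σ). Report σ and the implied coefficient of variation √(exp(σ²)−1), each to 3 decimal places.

If T ~ Lognormal(μ,σ) then ln T ~ Normal(μ,σ), so the p-quantile of ln T is μ + z_p·σ.
ln(59) = 4.078 and ln(310) = 5.737; z_{0.06} = -1.555, z_{0.5} = 0.
σ = (5.737 − 4.078)/(0 − (-1.555)) = 1.067.
μ = 4.078 − (-1.555)·1.067 = 5.737.
CV = √(exp(σ²)−1) = √(exp(1.1386)−1) = 1.457.

σ ≈ 1.067, CV ≈ 1.457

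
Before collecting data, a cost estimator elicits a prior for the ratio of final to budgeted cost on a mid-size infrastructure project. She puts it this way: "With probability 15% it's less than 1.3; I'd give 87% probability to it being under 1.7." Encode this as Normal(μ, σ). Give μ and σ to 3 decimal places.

For Normal(μ,σ), the p-quantile is μ + z_p·σ. Here z_{0.15} = -1.036, z_{0.87} = 1.126.
So 1.3 = μ − 1.036σ and 1.7 = μ + 1.126σ.
Subtracting: σ = (1.7 − 1.3)/(1.126 − (-1.036)) = 0.185.
Then μ = 1.3 − (-1.036)·0.185 = 1.492.

μ = 1.492, σ = 0.185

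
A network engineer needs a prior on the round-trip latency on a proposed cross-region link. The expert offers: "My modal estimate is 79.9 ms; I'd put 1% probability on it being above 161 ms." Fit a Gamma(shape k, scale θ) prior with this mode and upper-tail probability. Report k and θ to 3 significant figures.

Gamma(k,θ) with k>1 has mode (k−1)θ, so θ = 79.9/(k−1).
Need P(X < 161) = 0.99 with θ tied to k this way. Start at k = 2, θ = 79.9: P(X<161) ≈ 0.598.
Too low — raise k to concentrate. Iterating converges to k ≈ 11.
Then θ = 79.9/(11−1) ≈ 8.

k ≈ 11, θ ≈ 8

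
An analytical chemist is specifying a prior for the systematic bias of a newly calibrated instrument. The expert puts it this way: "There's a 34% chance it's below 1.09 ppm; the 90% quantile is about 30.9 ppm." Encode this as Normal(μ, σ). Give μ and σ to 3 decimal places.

μ = 8.348, σ = 17.597

The p-quantile of Normal(μ,σ) is μ + z_p·σ, with z_{0.34} = -0.4125 and z_{0.9} = 1.282.
Eliminate σ: μ = (z₂·x₁ − z₁·x₂)/(z₂ − z₁) = (1.282·1.09 − (-0.4125)·30.9)/1.694 = 8.348.
Then σ = (x₂ − x₁)/(z₂ − z₁) = (30.9 − 1.09)/1.694 = 17.597.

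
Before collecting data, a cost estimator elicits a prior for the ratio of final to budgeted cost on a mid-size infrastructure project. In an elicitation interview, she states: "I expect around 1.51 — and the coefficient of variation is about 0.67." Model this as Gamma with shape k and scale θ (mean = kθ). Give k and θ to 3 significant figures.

k ≈ 2.23, θ ≈ 0.678

For Gamma(k, scale θ): mean = kθ, variance = kθ², so CV = 1/√k.
CV = 0.67, hence k = 1/CV² = 2.23.
Then θ = mean/k = 1.51/2.23 = 0.678.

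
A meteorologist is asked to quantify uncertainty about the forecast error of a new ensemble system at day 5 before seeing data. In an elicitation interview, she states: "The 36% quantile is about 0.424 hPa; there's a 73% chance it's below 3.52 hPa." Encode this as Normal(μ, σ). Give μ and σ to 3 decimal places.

For Normal(μ,σ), the p-quantile is μ + z_p·σ. Here z_{0.36} = -0.3585, z_{0.73} = 0.6128.
So 0.424 = μ − 0.3585σ and 3.52 = μ + 0.6128σ.
Subtracting: σ = (3.52 − 0.424)/(0.6128 − (-0.3585)) = 3.188.
Then μ = 0.424 − (-0.3585)·3.188 = 1.567.

μ = 1.567, σ = 3.188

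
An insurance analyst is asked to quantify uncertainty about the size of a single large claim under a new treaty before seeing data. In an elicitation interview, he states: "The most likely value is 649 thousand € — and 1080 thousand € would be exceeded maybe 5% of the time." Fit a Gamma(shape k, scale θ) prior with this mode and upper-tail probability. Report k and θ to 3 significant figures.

k ≈ 11.8, θ ≈ 60.3

Gamma(k,θ) with k>1 has mode (k−1)θ, so θ = 649/(k−1).
Need P(X < 1080) = 0.95 with θ tied to k this way. Start at k = 2, θ = 649: P(X<1080) ≈ 0.496.
Too low — raise k to concentrate. Iterating converges to k ≈ 11.8.
Then θ = 649/(11.8−1) ≈ 60.3.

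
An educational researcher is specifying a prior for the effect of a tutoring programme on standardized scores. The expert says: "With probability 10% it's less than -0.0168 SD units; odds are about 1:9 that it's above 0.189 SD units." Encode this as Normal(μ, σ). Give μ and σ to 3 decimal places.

μ = 0.086, σ = 0.080

For Normal(μ,σ), the p-quantile is μ + z_p·σ. Here z_{0.1} = -1.282, z_{0.9} = 1.282.
So -0.0168 = μ − 1.282σ and 0.189 = μ + 1.282σ.
Subtracting: σ = (0.189 − -0.0168)/(1.282 − (-1.282)) = 0.080.
Then μ = -0.0168 − (-1.282)·0.080 = 0.086.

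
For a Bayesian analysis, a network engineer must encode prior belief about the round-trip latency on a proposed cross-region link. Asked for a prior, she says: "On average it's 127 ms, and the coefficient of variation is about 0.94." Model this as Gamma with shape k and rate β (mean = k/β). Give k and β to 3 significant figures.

For Gamma(k, rate β): mean = k/β, variance = k/β², so CV = 1/√k.
CV = 0.94, hence k = 1/CV² = 1.13.
Then β = k/mean = 1.13/127 = 0.00891.

k ≈ 1.13, β ≈ 0.00891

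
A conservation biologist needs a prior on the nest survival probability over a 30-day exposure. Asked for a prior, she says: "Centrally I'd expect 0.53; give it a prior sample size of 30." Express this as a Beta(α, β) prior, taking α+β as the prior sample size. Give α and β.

Under the effective-sample-size interpretation, Beta(α, β) has prior mean α/(α+β) and prior sample size α+β.
So α+β = 30 and α/(α+β) = 0.53, giving α = 0.53·30 = 15.9 and β = 30 − 15.9 = 14.1.

α = 15.9, β = 14.1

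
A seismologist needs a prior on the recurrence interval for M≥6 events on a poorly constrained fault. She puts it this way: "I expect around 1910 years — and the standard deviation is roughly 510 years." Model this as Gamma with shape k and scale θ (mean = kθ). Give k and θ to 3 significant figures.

For Gamma(k, scale θ): mean = kθ, variance = kθ², so CV = 1/√k.
CV = SD/mean = 510/1910 = 0.267, hence k = 1/CV² = 14.
Then θ = mean/k = 1910/14 = 136.

k ≈ 14, θ ≈ 136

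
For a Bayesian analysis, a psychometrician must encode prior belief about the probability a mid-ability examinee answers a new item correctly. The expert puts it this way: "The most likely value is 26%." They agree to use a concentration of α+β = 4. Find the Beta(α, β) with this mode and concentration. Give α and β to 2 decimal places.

α = 1.52, β = 2.48

For α,β > 1 the Beta mode is (α−1)/(α+β−2). With α+β = 4, the mode is (α−1)/2.
Set (α−1)/2 = 0.26 → α = 1 + 0.26·2 = 1.52.
β = 4 − α = 2.48.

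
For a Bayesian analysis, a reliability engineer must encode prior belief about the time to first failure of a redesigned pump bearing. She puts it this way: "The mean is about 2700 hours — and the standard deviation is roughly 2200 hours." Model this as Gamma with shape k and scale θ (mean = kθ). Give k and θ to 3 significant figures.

k ≈ 1.51, θ ≈ 1790

For Gamma(k, scale θ): mean = kθ, variance = kθ², so CV = 1/√k.
CV = SD/mean = 2200/2700 = 0.8148, hence k = 1/CV² = 1.51.
Then θ = mean/k = 2700/1.51 = 1790.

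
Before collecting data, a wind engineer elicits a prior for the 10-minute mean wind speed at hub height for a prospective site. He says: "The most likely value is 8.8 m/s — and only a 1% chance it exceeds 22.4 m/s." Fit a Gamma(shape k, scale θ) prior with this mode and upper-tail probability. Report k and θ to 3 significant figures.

k ≈ 6.36, θ ≈ 1.64

Gamma(k,θ) with k>1 has mode (k−1)θ, so θ = 8.8/(k−1).
Need P(X < 22.4) = 0.99 with θ tied to k this way. Start at k = 2, θ = 8.8: P(X<22.4) ≈ 0.722.
Too low — raise k to concentrate. Iterating converges to k ≈ 6.36.
Then θ = 8.8/(6.36−1) ≈ 1.64.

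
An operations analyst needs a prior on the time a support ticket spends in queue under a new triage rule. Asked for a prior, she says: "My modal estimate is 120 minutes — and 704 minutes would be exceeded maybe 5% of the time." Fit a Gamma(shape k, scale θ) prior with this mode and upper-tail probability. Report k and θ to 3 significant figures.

Gamma(k,θ) with k>1 has mode (k−1)θ, so θ = 120/(k−1).
Need P(X < 704) = 0.95 with θ tied to k this way. Start at k = 2, θ = 120: P(X<704) ≈ 0.981.
Too high — lower k to spread out. Iterating converges to k ≈ 1.73.
Then θ = 120/(1.73−1) ≈ 164.

k ≈ 1.73, θ ≈ 164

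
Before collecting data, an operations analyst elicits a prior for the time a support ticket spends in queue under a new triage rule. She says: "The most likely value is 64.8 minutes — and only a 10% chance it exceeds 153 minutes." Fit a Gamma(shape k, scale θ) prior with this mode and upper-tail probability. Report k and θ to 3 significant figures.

Gamma(k,θ) with k>1 has mode (k−1)θ, so θ = 64.8/(k−1).
Need P(X < 153) = 0.9 with θ tied to k this way. Start at k = 2, θ = 64.8: P(X<153) ≈ 0.683.
Too low — raise k to concentrate. Iterating converges to k ≈ 3.61.
Then θ = 64.8/(3.61−1) ≈ 24.9.

k ≈ 3.61, θ ≈ 24.9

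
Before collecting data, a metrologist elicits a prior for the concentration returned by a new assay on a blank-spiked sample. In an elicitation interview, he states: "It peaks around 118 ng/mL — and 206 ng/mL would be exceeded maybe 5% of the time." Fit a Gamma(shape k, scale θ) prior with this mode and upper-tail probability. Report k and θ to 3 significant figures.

Gamma(k,θ) with k>1 has mode (k−1)θ, so θ = 118/(k−1).
Need P(X < 206) = 0.95 with θ tied to k this way. Start at k = 2, θ = 118: P(X<206) ≈ 0.521.
Too low — raise k to concentrate. Iterating converges to k ≈ 9.99.
Then θ = 118/(9.99−1) ≈ 13.1.

k ≈ 9.99, θ ≈ 13.1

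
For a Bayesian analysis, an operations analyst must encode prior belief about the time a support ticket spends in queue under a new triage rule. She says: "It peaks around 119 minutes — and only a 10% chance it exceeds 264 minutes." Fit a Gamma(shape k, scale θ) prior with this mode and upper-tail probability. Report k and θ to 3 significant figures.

Gamma(k,θ) with k>1 has mode (k−1)θ, so θ = 119/(k−1).
Need P(X < 264) = 0.9 with θ tied to k this way. Start at k = 2, θ = 119: P(X<264) ≈ 0.650.
Too low — raise k to concentrate. Iterating converges to k ≈ 4.03.
Then θ = 119/(4.03−1) ≈ 39.3.

k ≈ 4.03, θ ≈ 39.3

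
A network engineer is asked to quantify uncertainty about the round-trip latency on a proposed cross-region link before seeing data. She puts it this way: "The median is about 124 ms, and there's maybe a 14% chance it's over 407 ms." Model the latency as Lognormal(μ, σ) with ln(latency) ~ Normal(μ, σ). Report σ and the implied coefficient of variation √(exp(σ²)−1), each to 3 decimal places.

σ ≈ 1.100, CV ≈ 1.535

If T ~ Lognormal(μ,σ) then ln T ~ Normal(μ,σ), so the p-quantile of ln T is μ + z_p·σ.
ln(124) = 4.82 and ln(407) = 6.009; z_{0.5} = 0, z_{0.86} = 1.08.
σ = (6.009 − 4.82)/(1.08 − (0)) = 1.100.
μ = 4.82 − (0)·1.100 = 4.820.
CV = √(exp(σ²)−1) = √(exp(1.2104)−1) = 1.535.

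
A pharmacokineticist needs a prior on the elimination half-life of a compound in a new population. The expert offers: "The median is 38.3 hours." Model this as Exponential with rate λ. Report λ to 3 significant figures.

λ ≈ 0.0181

Exponential median = ln 2 / λ, so λ = ln 2 / 38.3 = 0.0181.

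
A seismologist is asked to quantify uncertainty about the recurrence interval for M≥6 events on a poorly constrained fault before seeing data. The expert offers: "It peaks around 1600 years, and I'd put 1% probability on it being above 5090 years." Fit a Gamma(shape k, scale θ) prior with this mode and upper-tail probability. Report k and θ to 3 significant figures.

k ≈ 4.31, θ ≈ 483

Gamma(k,θ) with k>1 has mode (k−1)θ, so θ = 1600/(k−1).
Need P(X < 5090) = 0.99 with θ tied to k this way. Start at k = 2, θ = 1600: P(X<5090) ≈ 0.826.
Too low — raise k to concentrate. Iterating converges to k ≈ 4.31.
Then θ = 1600/(4.31−1) ≈ 483.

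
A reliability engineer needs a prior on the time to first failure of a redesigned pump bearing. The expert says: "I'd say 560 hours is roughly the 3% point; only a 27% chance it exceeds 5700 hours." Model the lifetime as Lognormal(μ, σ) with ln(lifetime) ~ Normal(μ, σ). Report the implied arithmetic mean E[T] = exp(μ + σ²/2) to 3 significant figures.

E[T] ≈ 4970 hours

If T ~ Lognormal(μ,σ) then ln T ~ Normal(μ,σ), so the p-quantile of ln T is μ + z_p·σ.
ln(560) = 6.328 and ln(5700) = 8.648; z_{0.03} = -1.881, z_{0.73} = 0.6128.
σ = (8.648 − 6.328)/(0.6128 − (-1.881)) = 0.930.
μ = 6.328 − (-1.881)·0.930 = 8.078.
E[T] = exp(μ + σ²/2) = exp(8.078 + 0.4329) = 4970 hours.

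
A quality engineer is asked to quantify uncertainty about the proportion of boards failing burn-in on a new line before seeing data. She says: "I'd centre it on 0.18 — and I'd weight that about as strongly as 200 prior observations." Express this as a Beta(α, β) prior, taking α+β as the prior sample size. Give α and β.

Under the effective-sample-size interpretation, Beta(α, β) has prior mean α/(α+β) and prior sample size α+β.
So α+β = 200 and α/(α+β) = 0.18, giving α = 0.18·200 = 36 and β = 200 − 36 = 164.

α = 36, β = 164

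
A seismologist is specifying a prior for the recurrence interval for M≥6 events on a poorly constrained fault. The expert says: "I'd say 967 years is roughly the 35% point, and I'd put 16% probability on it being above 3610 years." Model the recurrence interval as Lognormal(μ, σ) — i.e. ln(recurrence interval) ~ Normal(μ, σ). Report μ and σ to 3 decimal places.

If T ~ Lognormal(μ,σ) then ln T ~ Normal(μ,σ), so the p-quantile of ln T is μ + z_p·σ.
ln(967) = 6.874 and ln(3610) = 8.191; z_{0.35} = -0.3853, z_{0.84} = 0.9945.
σ = (8.191 − 6.874)/(0.9945 − (-0.3853)) = 0.955.
μ = 6.874 − (-0.3853)·0.955 = 7.242.

μ ≈ 7.242, σ ≈ 0.955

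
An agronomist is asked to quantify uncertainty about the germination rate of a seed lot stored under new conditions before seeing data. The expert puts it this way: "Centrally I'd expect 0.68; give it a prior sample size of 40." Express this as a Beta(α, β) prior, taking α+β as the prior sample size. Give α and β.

α = 27.2, β = 12.8

Under the effective-sample-size interpretation, Beta(α, β) has prior mean α/(α+β) and prior sample size α+β.
So α+β = 40 and α/(α+β) = 0.68, giving α = 0.68·40 = 27.2 and β = 40 − 27.2 = 12.8.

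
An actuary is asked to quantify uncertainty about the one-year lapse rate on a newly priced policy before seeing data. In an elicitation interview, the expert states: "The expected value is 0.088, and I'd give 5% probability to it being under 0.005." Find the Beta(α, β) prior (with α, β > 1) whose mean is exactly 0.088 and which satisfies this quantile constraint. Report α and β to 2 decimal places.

α ≈ 1.01, β ≈ 10.42

With mean 0.088 fixed, write α = 0.088s, β = 0.912s where s = α+β.
Need P(θ < 0.005) = 0.05 under Beta(0.088s, 0.912s). Normal approximation: (q−m)/√(m(1−m)/s) ≈ z_{0.05} = -1.64, so s ≈ 0.088·0.912·(-1.64)²/(0.005−0.088)² = 31.5.
At s = 31.5: P(θ<0.005) ≈ 0.001. Adjusting to match 0.05 gives s ≈ 11.42.
So α = 0.088·11.42 ≈ 1.01, β = 0.912·11.42 ≈ 10.42.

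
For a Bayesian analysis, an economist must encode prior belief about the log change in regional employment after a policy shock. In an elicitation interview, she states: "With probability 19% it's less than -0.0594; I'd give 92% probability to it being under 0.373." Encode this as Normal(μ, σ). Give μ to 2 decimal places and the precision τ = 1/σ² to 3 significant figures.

For Normal(μ,σ), the p-quantile is μ + z_p·σ. Here z_{0.19} = -0.8779, z_{0.92} = 1.405.
So -0.0594 = μ − 0.8779σ and 0.373 = μ + 1.405σ.
Subtracting: σ = (0.373 − -0.0594)/(1.405 − (-0.8779)) = 0.19.
Then μ = -0.0594 − (-0.8779)·0.19 = 0.11.
Precision τ = 1/σ² = 1/0.1894² = 27.9.

μ = 0.11, τ = 27.9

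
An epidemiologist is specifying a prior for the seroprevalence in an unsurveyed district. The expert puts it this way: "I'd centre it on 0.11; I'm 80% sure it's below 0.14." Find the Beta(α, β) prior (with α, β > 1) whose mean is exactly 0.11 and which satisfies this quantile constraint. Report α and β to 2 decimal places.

With mean 0.11 fixed, write α = 0.11s, β = 0.89s where s = α+β.
Need P(θ < 0.14) = 0.8 under Beta(0.11s, 0.89s). Normal approximation: (q−m)/√(m(1−m)/s) ≈ z_{0.8} = 0.842, so s ≈ 0.11·0.89·(0.842)²/(0.14−0.11)² = 77.1.
At s = 77.1: P(θ<0.14) ≈ 0.809. Adjusting to match 0.8 gives s ≈ 69.80.
So α = 0.11·69.80 ≈ 7.68, β = 0.89·69.80 ≈ 62.12.

α ≈ 7.68, β ≈ 62.12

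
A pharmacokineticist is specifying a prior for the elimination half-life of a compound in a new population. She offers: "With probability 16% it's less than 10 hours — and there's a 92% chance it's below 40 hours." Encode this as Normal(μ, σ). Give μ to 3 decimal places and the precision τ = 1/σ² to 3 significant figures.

The p-quantile of Normal(μ,σ) is μ + z_p·σ, with z_{0.16} = -0.9945 and z_{0.92} = 1.405.
Eliminate σ: μ = (z₂·x₁ − z₁·x₂)/(z₂ − z₁) = (1.405·10 − (-0.9945)·40)/2.4 = 22.433.
Then σ = (x₂ − x₁)/(z₂ − z₁) = (40 − 10)/2.4 = 12.502.
Precision τ = 1/σ² = 1/12.5² = 0.0064.

μ = 22.433, τ = 0.0064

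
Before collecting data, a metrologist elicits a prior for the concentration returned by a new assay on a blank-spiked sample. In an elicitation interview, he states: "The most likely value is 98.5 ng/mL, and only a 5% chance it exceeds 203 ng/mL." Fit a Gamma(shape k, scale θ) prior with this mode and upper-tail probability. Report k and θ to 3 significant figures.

Gamma(k,θ) with k>1 has mode (k−1)θ, so θ = 98.5/(k−1).
Need P(X < 203) = 0.95 with θ tied to k this way. Start at k = 2, θ = 98.5: P(X<203) ≈ 0.610.
Too low — raise k to concentrate. Iterating converges to k ≈ 6.29.
Then θ = 98.5/(6.29−1) ≈ 18.6.

k ≈ 6.29, θ ≈ 18.6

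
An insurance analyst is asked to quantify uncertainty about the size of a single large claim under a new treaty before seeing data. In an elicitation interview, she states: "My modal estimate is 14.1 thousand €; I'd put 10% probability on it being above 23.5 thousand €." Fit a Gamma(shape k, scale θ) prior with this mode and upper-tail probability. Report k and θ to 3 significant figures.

Gamma(k,θ) with k>1 has mode (k−1)θ, so θ = 14.1/(k−1).
Need P(X < 23.5) = 0.9 with θ tied to k this way. Start at k = 2, θ = 14.1: P(X<23.5) ≈ 0.496.
Too low — raise k to concentrate. Iterating converges to k ≈ 8.24.
Then θ = 14.1/(8.24−1) ≈ 1.95.

k ≈ 8.24, θ ≈ 1.95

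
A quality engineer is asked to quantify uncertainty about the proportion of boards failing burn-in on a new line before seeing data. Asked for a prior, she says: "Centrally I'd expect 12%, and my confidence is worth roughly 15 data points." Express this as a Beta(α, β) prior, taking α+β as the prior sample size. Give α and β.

Under the effective-sample-size interpretation, Beta(α, β) has prior mean α/(α+β) and prior sample size α+β.
So α+β = 15 and α/(α+β) = 0.12, giving α = 0.12·15 = 1.8 and β = 15 − 1.8 = 13.2.

α = 1.8, β = 13.2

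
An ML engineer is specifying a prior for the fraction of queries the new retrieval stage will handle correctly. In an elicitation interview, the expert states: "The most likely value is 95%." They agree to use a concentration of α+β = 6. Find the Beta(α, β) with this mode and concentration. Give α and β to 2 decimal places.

α = 4.80, β = 1.20

For α,β > 1 the Beta mode is (α−1)/(α+β−2). With α+β = 6, the mode is (α−1)/4.
Set (α−1)/4 = 0.95 → α = 1 + 0.95·4 = 4.80.
β = 6 − α = 1.20.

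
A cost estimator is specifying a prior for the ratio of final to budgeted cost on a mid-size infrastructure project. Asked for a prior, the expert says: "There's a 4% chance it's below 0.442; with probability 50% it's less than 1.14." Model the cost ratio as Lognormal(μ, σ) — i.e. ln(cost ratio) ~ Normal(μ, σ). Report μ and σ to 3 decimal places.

If T ~ Lognormal(μ,σ) then ln T ~ Normal(μ,σ), so the p-quantile of ln T is μ + z_p·σ.
ln(0.442) = -0.8164 and ln(1.14) = 0.131; z_{0.04} = -1.751, z_{0.5} = 0.
σ = (0.131 − -0.8164)/(0 − (-1.751)) = 0.541.
μ = -0.8164 − (-1.751)·0.541 = 0.131.

μ ≈ 0.131, σ ≈ 0.541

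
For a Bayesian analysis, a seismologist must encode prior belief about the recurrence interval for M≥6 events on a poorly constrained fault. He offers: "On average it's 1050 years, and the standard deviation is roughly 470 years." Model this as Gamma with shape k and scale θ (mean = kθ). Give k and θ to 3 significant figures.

k ≈ 4.99, θ ≈ 210

For Gamma(k, scale θ): mean = kθ, variance = kθ², so CV = 1/√k.
CV = SD/mean = 470/1050 = 0.4476, hence k = 1/CV² = 4.99.
Then θ = mean/k = 1050/4.99 = 210.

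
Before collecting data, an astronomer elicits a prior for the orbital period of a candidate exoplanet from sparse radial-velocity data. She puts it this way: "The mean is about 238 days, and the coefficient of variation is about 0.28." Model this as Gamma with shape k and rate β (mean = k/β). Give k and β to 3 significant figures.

k ≈ 12.8, β ≈ 0.0536

For Gamma(k, rate β): mean = k/β, variance = k/β², so CV = 1/√k.
CV = 0.28, hence k = 1/CV² = 12.8.
Then β = k/mean = 12.8/238 = 0.0536.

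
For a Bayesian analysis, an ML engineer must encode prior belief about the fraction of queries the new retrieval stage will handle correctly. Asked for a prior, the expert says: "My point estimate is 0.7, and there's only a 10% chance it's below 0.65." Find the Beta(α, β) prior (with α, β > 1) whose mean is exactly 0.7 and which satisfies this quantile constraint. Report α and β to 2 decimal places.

α ≈ 98.60, β ≈ 42.26

With mean 0.7 fixed, write α = 0.7s, β = 0.3s where s = α+β.
Need P(θ < 0.65) = 0.1 under Beta(0.7s, 0.3s). Normal approximation: (q−m)/√(m(1−m)/s) ≈ z_{0.1} = -1.28, so s ≈ 0.7·0.3·(-1.28)²/(0.65−0.7)² = 138.0.
At s = 138.0: P(θ<0.65) ≈ 0.102. Adjusting to match 0.1 gives s ≈ 140.86.
So α = 0.7·140.86 ≈ 98.60, β = 0.3·140.86 ≈ 42.26.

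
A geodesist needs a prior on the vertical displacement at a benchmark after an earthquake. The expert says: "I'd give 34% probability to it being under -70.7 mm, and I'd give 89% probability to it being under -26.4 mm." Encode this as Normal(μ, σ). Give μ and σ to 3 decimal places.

For Normal(μ,σ), the p-quantile is μ + z_p·σ. Here z_{0.34} = -0.4125, z_{0.89} = 1.227.
So -70.7 = μ − 0.4125σ and -26.4 = μ + 1.227σ.
Subtracting: σ = (-26.4 − -70.7)/(1.227 − (-0.4125)) = 27.029.
Then μ = -70.7 − (-0.4125)·27.029 = -59.552.

μ = -59.552, σ = 27.029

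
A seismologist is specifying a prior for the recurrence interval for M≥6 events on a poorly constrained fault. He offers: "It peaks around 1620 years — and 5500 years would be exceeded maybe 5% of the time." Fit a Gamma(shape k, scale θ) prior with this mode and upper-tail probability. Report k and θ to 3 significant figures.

k ≈ 2.74, θ ≈ 932

Gamma(k,θ) with k>1 has mode (k−1)θ, so θ = 1620/(k−1).
Need P(X < 5500) = 0.95 with θ tied to k this way. Start at k = 2, θ = 1620: P(X<5500) ≈ 0.853.
Too low — raise k to concentrate. Iterating converges to k ≈ 2.74.
Then θ = 1620/(2.74−1) ≈ 932.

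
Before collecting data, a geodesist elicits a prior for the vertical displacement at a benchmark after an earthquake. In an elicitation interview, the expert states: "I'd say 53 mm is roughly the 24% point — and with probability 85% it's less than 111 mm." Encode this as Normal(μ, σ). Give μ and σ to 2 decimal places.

μ = 76.51, σ = 33.28

The p-quantile of Normal(μ,σ) is μ + z_p·σ, with z_{0.24} = -0.7063 and z_{0.85} = 1.036.
Eliminate σ: μ = (z₂·x₁ − z₁·x₂)/(z₂ − z₁) = (1.036·53 − (-0.7063)·111)/1.743 = 76.51.
Then σ = (x₂ − x₁)/(z₂ − z₁) = (111 − 53)/1.743 = 33.28.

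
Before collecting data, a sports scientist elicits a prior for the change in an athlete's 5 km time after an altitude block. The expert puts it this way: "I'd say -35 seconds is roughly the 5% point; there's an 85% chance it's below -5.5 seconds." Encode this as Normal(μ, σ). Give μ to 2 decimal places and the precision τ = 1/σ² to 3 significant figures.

μ = -16.90, τ = 0.00826

The p-quantile of Normal(μ,σ) is μ + z_p·σ, with z_{0.05} = -1.645 and z_{0.85} = 1.036.
Eliminate σ: μ = (z₂·x₁ − z₁·x₂)/(z₂ − z₁) = (1.036·-35 − (-1.645)·-5.5)/2.681 = -16.90.
Then σ = (x₂ − x₁)/(z₂ − z₁) = (-5.5 − -35)/2.681 = 11.00.
Precision τ = 1/σ² = 1/11² = 0.00826.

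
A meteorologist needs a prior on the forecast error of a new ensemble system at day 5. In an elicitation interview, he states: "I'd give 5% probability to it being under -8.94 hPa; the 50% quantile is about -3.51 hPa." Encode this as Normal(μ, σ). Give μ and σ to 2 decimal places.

For Normal(μ,σ), the p-quantile is μ + z_p·σ. Here z_{0.05} = -1.645, z_{0.5} = 0.
So -8.94 = μ − 1.645σ and -3.51 = μ + 0σ.
Subtracting: σ = (-3.51 − -8.94)/(0 − (-1.645)) = 3.30.
Then μ = -8.94 − (-1.645)·3.30 = -3.51.

μ = -3.51, σ = 3.30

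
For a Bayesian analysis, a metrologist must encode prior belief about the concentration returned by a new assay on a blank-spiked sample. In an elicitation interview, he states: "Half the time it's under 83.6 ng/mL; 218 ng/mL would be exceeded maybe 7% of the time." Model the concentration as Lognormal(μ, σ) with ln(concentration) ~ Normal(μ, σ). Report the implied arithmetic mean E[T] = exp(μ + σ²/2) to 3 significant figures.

E[T] ≈ 103 ng/mL

If T ~ Lognormal(μ,σ) then ln T ~ Normal(μ,σ), so the p-quantile of ln T is μ + z_p·σ.
ln(83.6) = 4.426 and ln(218) = 5.384; z_{0.5} = 0, z_{0.93} = 1.476.
σ = (5.384 − 4.426)/(1.476 − (0)) = 0.649.
μ = 4.426 − (0)·0.649 = 4.426.
E[T] = exp(μ + σ²/2) = exp(4.426 + 0.2109) = 103 ng/mL.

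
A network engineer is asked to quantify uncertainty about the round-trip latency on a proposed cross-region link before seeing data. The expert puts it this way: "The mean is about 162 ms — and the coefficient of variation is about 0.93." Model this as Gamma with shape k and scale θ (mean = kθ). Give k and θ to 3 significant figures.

k ≈ 1.16, θ ≈ 140

For Gamma(k, scale θ): mean = kθ, variance = kθ², so CV = 1/√k.
CV = 0.93, hence k = 1/CV² = 1.16.
Then θ = mean/k = 162/1.16 = 140.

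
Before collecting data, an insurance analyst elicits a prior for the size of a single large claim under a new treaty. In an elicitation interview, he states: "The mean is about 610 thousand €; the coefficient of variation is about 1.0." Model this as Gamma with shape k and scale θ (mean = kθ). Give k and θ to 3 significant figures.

For Gamma(k, scale θ): mean = kθ, variance = kθ², so CV = 1/√k.
CV = 1.0, hence k = 1/CV² = 1.
Then θ = mean/k = 610/1 = 610.

k ≈ 1, θ ≈ 610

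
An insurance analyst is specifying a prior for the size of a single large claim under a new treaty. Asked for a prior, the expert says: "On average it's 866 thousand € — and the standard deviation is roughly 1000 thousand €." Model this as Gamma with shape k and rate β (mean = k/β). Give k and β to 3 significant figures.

For Gamma(k, rate β): mean = k/β, variance = k/β², so CV = 1/√k.
CV = SD/mean = 1000/866 = 1.155, hence k = 1/CV² = 0.75.
Then β = k/mean = 0.75/866 = 0.000866.

k ≈ 0.75, β ≈ 0.000866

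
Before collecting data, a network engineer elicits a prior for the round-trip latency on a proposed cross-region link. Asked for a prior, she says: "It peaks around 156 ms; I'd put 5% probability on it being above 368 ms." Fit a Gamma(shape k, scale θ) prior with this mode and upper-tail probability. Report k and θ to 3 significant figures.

k ≈ 4.71, θ ≈ 42

Gamma(k,θ) with k>1 has mode (k−1)θ, so θ = 156/(k−1).
Need P(X < 368) = 0.95 with θ tied to k this way. Start at k = 2, θ = 156: P(X<368) ≈ 0.683.
Too low — raise k to concentrate. Iterating converges to k ≈ 4.71.
Then θ = 156/(4.71−1) ≈ 42.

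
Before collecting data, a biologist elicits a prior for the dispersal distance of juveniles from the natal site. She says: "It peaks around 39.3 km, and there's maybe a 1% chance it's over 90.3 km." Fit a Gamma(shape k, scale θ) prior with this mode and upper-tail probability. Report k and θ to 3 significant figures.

k ≈ 7.9, θ ≈ 5.69

Gamma(k,θ) with k>1 has mode (k−1)θ, so θ = 39.3/(k−1).
Need P(X < 90.3) = 0.99 with θ tied to k this way. Start at k = 2, θ = 39.3: P(X<90.3) ≈ 0.669.
Too low — raise k to concentrate. Iterating converges to k ≈ 7.9.
Then θ = 39.3/(7.9−1) ≈ 5.69.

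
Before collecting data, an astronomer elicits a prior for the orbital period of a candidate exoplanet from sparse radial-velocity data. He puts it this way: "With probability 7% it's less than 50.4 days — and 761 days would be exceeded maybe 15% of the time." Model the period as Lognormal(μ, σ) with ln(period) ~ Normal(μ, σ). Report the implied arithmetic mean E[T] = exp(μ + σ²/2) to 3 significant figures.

E[T] ≈ 445 days

If T ~ Lognormal(μ,σ) then ln T ~ Normal(μ,σ), so the p-quantile of ln T is μ + z_p·σ.
ln(50.4) = 3.92 and ln(761) = 6.635; z_{0.07} = -1.476, z_{0.85} = 1.036.
σ = (6.635 − 3.92)/(1.036 − (-1.476)) = 1.081.
μ = 3.92 − (-1.476)·1.081 = 5.515.
E[T] = exp(μ + σ²/2) = exp(5.515 + 0.5838) = 445 days.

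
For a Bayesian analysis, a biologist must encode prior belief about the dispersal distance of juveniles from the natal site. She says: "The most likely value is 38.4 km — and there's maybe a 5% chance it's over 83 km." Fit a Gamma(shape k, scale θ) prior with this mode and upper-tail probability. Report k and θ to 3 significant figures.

k ≈ 5.64, θ ≈ 8.28

Gamma(k,θ) with k>1 has mode (k−1)θ, so θ = 38.4/(k−1).
Need P(X < 83) = 0.95 with θ tied to k this way. Start at k = 2, θ = 38.4: P(X<83) ≈ 0.636.
Too low — raise k to concentrate. Iterating converges to k ≈ 5.64.
Then θ = 38.4/(5.64−1) ≈ 8.28.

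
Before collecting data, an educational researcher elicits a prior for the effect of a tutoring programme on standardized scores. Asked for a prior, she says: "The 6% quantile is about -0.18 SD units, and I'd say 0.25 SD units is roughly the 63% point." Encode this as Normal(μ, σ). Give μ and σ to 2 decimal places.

μ = 0.17, σ = 0.23

The p-quantile of Normal(μ,σ) is μ + z_p·σ, with z_{0.06} = -1.555 and z_{0.63} = 0.3319.
Eliminate σ: μ = (z₂·x₁ − z₁·x₂)/(z₂ − z₁) = (0.3319·-0.18 − (-1.555)·0.25)/1.887 = 0.17.
Then σ = (x₂ − x₁)/(z₂ − z₁) = (0.25 − -0.18)/1.887 = 0.23.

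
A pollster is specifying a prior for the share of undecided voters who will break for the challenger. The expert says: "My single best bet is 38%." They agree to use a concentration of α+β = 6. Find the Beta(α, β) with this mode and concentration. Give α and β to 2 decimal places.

For α,β > 1 the Beta mode is (α−1)/(α+β−2). With α+β = 6, the mode is (α−1)/4.
Set (α−1)/4 = 0.38 → α = 1 + 0.38·4 = 2.52.
β = 6 − α = 3.48.

α = 2.52, β = 3.48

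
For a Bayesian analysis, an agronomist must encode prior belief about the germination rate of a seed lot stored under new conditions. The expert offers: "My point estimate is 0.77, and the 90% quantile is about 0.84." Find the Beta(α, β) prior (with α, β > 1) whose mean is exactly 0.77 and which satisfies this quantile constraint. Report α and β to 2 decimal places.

With mean 0.77 fixed, write α = 0.77s, β = 0.23s where s = α+β.
Need P(θ < 0.84) = 0.9 under Beta(0.77s, 0.23s). Normal approximation: (q−m)/√(m(1−m)/s) ≈ z_{0.9} = 1.28, so s ≈ 0.77·0.23·(1.28)²/(0.84−0.77)² = 59.4.
At s = 59.4: P(θ<0.84) ≈ 0.909. Adjusting to match 0.9 gives s ≈ 55.04.
So α = 0.77·55.04 ≈ 42.38, β = 0.23·55.04 ≈ 12.66.

α ≈ 42.38, β ≈ 12.66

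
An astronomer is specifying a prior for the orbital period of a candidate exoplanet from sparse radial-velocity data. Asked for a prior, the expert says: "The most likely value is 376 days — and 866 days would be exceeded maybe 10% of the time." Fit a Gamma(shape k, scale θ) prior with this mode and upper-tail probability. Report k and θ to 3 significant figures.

Gamma(k,θ) with k>1 has mode (k−1)θ, so θ = 376/(k−1).
Need P(X < 866) = 0.9 with θ tied to k this way. Start at k = 2, θ = 376: P(X<866) ≈ 0.670.
Too low — raise k to concentrate. Iterating converges to k ≈ 3.76.
Then θ = 376/(3.76−1) ≈ 136.

k ≈ 3.76, θ ≈ 136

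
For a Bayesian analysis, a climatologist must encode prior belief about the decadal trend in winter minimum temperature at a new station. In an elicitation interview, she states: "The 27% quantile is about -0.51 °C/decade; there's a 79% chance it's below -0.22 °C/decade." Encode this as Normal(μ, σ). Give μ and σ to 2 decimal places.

μ = -0.38, σ = 0.20

For Normal(μ,σ), the p-quantile is μ + z_p·σ. Here z_{0.27} = -0.6128, z_{0.79} = 0.8064.
So -0.51 = μ − 0.6128σ and -0.22 = μ + 0.8064σ.
Subtracting: σ = (-0.22 − -0.51)/(0.8064 − (-0.6128)) = 0.20.
Then μ = -0.51 − (-0.6128)·0.20 = -0.38.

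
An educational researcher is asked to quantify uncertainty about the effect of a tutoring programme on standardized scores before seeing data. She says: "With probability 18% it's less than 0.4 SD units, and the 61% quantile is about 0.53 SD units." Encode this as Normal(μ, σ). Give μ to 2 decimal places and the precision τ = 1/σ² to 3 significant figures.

The p-quantile of Normal(μ,σ) is μ + z_p·σ, with z_{0.18} = -0.9154 and z_{0.61} = 0.2793.
Eliminate σ: μ = (z₂·x₁ − z₁·x₂)/(z₂ − z₁) = (0.2793·0.4 − (-0.9154)·0.53)/1.195 = 0.50.
Then σ = (x₂ − x₁)/(z₂ − z₁) = (0.53 − 0.4)/1.195 = 0.11.
Precision τ = 1/σ² = 1/0.1088² = 84.5.

μ = 0.50, τ = 84.5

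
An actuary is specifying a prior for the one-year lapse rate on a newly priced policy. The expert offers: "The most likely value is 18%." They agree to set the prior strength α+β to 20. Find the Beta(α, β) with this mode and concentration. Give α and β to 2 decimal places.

α = 4.24, β = 15.76

For α,β > 1 the Beta mode is (α−1)/(α+β−2). With α+β = 20, the mode is (α−1)/18.
Set (α−1)/18 = 0.18 → α = 1 + 0.18·18 = 4.24.
β = 20 − α = 15.76.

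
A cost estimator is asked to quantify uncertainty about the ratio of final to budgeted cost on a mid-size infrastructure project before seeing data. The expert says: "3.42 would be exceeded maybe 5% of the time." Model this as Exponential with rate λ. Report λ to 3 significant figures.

λ ≈ 0.876

P(T > 3.42) = e^(−λ·3.42) = 0.05, so λ = −ln(0.05)/3.42 = 0.876.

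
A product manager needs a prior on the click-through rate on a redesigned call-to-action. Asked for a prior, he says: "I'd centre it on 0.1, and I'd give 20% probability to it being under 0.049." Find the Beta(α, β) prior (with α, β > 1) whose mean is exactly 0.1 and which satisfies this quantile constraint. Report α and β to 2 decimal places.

α ≈ 2.48, β ≈ 22.35

With mean 0.1 fixed, write α = 0.1s, β = 0.9s where s = α+β.
Need P(θ < 0.049) = 0.2 under Beta(0.1s, 0.9s). Normal approximation: (q−m)/√(m(1−m)/s) ≈ z_{0.2} = -0.842, so s ≈ 0.1·0.9·(-0.842)²/(0.049−0.1)² = 24.5.
At s = 24.5: P(θ<0.049) ≈ 0.202. Adjusting to match 0.2 gives s ≈ 24.84.
So α = 0.1·24.84 ≈ 2.48, β = 0.9·24.84 ≈ 22.35.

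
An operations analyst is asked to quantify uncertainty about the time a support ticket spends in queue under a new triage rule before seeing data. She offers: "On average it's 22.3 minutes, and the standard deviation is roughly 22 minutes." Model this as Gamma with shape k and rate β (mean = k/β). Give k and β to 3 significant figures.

For Gamma(k, rate β): mean = k/β, variance = k/β², so CV = 1/√k.
CV = SD/mean = 22/22.3 = 0.9865, hence k = 1/CV² = 1.03.
Then β = k/mean = 1.03/22.3 = 0.0461.

k ≈ 1.03, β ≈ 0.0461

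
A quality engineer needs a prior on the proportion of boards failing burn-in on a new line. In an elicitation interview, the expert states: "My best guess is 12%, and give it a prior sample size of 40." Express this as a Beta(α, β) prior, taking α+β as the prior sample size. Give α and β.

Under the effective-sample-size interpretation, Beta(α, β) has prior mean α/(α+β) and prior sample size α+β.
So α+β = 40 and α/(α+β) = 0.12, giving α = 0.12·40 = 4.8 and β = 40 − 4.8 = 35.2.

α = 4.8, β = 35.2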